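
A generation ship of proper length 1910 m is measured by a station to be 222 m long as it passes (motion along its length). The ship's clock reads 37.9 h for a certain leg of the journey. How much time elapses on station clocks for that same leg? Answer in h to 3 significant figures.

Length contraction ⇒ γ = L₀/L = 1910/222 = 8.6036
Time dilation: Δt = γτ₀ = 8.6036 × 37.9 h = 326 h

Δt ≈ 326 h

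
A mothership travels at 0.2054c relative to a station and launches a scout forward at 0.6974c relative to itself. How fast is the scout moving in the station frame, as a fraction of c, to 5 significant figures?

Compose boost 2: (0.6974 + 0.2054)/(1 + 0.6974×0.2054) = 0.90280/1.143246 = 0.78968

u ≈ 0.78968c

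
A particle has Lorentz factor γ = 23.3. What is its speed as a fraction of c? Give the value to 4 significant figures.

β ≈ 0.9991

β = √(1 − 1/γ²) = √(1 − 1/23.3²) = √(0.998158) = 0.9991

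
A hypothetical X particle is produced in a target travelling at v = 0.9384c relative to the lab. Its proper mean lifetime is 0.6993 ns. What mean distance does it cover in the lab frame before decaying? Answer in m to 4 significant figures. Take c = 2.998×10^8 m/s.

d ≈ 0.5693 m

γ = 1/√(1 − 0.9384²) = 2.89393
Dilated lifetime: Δt = γτ₀ = 2.89393 × 0.6993 ns = 2.02372 ns
d = vΔt = 0.9384c × 2.02372 ns = 2.81332×10^8 m/s × 2.02372×10^-9 s = 0.5693 m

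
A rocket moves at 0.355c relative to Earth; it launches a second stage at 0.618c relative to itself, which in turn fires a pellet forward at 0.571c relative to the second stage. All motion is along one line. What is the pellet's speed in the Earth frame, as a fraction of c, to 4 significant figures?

Compose boost 2: (0.618 + 0.355)/(1 + 0.618×0.355) = 0.9730/1.21939 = 0.797940
Compose boost 3: (0.571 + 0.797940)/(1 + 0.571×0.797940) = 1.36894/1.45562 = 0.9404

u ≈ 0.9404c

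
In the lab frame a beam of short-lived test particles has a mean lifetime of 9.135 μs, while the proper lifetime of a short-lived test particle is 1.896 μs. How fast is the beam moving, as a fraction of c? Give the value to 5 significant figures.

β ≈ 0.97822

γ = Δt/τ₀ = 9.135/1.896 = 4.818038
β = √(1 − 1/γ²) = √(1 − 1/4.818038²) = 0.97822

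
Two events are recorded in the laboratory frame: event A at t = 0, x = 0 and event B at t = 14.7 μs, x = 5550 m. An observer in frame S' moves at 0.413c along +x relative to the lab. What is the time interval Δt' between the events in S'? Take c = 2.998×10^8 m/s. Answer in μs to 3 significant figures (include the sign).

Δt' ≈ 7.75 μs

γ = 1/√(1 − 0.413²) = 1.0980
Δt' = γ(Δt − vΔx/c²) = 1.0980 × (14.7 μs − 0.413×5550 m / (2.998×10^8 m/s))
= 1.0980 × (7.0544 μs) = 7.75 μs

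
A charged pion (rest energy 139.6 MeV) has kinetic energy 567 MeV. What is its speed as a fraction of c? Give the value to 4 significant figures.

γ = 1 + K/(m₀c²) = 1 + 567/139.6 = 5.06160
β = √(1 − 1/γ²) = 0.9803

β ≈ 0.9803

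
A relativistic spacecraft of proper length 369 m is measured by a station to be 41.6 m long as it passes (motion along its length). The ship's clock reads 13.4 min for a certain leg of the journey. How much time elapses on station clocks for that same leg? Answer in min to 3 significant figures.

Δt ≈ 119 min

Length contraction ⇒ γ = L₀/L = 369/41.6 = 8.8702
Time dilation: Δt = γτ₀ = 8.8702 × 13.4 min = 119 min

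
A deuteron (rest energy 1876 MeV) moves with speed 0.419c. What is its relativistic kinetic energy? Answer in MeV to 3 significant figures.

K ≈ 190 MeV

γ = 1/√(1 − 0.419²) = 1.1013
K = (γ − 1)m₀c² = (1.1013 − 1) × 1876 MeV = 0.10134 × 1876 MeV = 190 MeV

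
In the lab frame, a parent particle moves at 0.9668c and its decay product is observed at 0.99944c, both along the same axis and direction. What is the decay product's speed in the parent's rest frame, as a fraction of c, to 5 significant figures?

u' ≈ 0.96736c

Inverse velocity addition: u' = (u − v)/(1 − uv/c²)
= (0.99944 − 0.9668)/(1 − 0.99944×0.9668) = 0.032640/0.03374141 = 0.96736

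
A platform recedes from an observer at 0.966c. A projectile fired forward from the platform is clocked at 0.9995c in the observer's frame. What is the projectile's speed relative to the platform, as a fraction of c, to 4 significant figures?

u' ≈ 0.9715c

Inverse velocity addition: u' = (u − v)/(1 − uv/c²)
= (0.9995 − 0.966)/(1 − 0.9995×0.966) = 0.03350/0.0344830 = 0.9715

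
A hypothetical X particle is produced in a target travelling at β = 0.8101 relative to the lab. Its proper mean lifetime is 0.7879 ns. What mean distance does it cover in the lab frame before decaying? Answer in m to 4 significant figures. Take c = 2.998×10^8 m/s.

γ = 1/√(1 − 0.8101²) = 1.70564
Dilated lifetime: Δt = γτ₀ = 1.70564 × 0.7879 ns = 1.34387 ns
d = vΔt = 0.8101c × 1.34387 ns = 2.42868×10^8 m/s × 1.34387×10^-9 s = 0.3264 m

d ≈ 0.3264 m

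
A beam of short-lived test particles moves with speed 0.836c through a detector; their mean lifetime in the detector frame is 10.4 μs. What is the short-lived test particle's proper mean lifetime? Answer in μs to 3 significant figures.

τ₀ ≈ 5.71 μs

γ = 1/√(1 − 0.836²) = 1.8224
Proper time: τ₀ = Δt/γ = 10.4/1.8224 = 5.71 μs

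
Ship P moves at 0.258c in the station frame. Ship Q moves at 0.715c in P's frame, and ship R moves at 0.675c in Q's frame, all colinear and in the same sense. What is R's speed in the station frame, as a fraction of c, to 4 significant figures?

u ≈ 0.9627c

Compose boost 2: (0.715 + 0.258)/(1 + 0.715×0.258) = 0.9730/1.18447 = 0.821464
Compose boost 3: (0.675 + 0.821464)/(1 + 0.675×0.821464) = 1.49646/1.55449 = 0.9627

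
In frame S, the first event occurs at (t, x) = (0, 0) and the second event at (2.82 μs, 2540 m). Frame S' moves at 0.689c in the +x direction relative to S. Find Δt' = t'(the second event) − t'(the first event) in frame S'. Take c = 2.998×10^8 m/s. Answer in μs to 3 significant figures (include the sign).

γ = 1/√(1 − 0.689²) = 1.3798
Δt' = γ(Δt − vΔx/c²) = 1.3798 × (2.82 μs − 0.689×2540 m / (2.998×10^8 m/s))
= 1.3798 × (-3.0174 μs) = -4.16 μs

Δt' ≈ -4.16 μs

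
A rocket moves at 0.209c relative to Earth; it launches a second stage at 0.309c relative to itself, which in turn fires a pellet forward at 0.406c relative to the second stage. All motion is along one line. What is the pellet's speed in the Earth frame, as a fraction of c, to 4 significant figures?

u ≈ 0.7453c

Compose boost 2: (0.309 + 0.209)/(1 + 0.309×0.209) = 0.5180/1.06458 = 0.486576
Compose boost 3: (0.406 + 0.486576)/(1 + 0.406×0.486576) = 0.892576/1.19755 = 0.7453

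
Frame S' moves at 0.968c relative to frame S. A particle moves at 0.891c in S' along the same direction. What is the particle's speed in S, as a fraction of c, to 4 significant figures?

u ≈ 0.9981c

Relativistic velocity addition: u = (u' + v)/(1 + u'v/c²)
= (0.891 + 0.968)/(1 + 0.891×0.968) = 1.859/1.86249 = 0.9981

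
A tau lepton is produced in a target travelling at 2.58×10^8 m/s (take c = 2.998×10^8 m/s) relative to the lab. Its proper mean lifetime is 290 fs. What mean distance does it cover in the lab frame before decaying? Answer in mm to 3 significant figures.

β = v/c = 2.58×10^8 / 2.998×10^8 = 0.86057
γ = 1/√(1 − 0.86057²) = 1.9634
Dilated lifetime: Δt = γτ₀ = 1.9634 × 290 fs = 569.38 fs
d = vΔt = 0.86057c × 569.38 fs = 2.5800×10^8 m/s × 5.6938×10^-13 s = 0.147 mm

d ≈ 0.147 mm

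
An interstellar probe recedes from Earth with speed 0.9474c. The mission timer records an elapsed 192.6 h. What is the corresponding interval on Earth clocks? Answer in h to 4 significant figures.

γ = 1/√(1 − 0.9474²) = 3.12449
Time dilation: Δt = γτ₀ = 3.12449 × 192.6 h = 601.8 h

Δt ≈ 601.8 h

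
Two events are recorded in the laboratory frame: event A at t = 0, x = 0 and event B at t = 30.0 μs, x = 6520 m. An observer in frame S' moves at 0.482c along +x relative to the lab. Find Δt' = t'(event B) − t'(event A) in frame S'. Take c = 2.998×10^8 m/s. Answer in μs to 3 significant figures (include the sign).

Δt' ≈ 22.3 μs

γ = 1/√(1 − 0.482²) = 1.1413
Δt' = γ(Δt − vΔx/c²) = 1.1413 × (30.0 μs − 0.482×6520 m / (2.998×10^8 m/s))
= 1.1413 × (19.518 μs) = 22.3 μs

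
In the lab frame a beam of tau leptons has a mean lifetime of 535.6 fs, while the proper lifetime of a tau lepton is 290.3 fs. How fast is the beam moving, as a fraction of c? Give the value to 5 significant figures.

β ≈ 0.84037

γ = Δt/τ₀ = 535.6/290.3 = 1.844988
β = √(1 − 1/γ²) = √(1 − 1/1.844988²) = 0.84037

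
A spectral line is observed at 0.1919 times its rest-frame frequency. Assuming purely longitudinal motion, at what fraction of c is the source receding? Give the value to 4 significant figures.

f_obs/f_src = √((1−β)/(1+β)) = 0.1919  ⇒  (1−β)/(1+β) = 0.0368256
β = |1 − D²|/(1 + D²) = |1 − 0.0368256|/(1 + 0.0368256) = 0.9290

β ≈ 0.9290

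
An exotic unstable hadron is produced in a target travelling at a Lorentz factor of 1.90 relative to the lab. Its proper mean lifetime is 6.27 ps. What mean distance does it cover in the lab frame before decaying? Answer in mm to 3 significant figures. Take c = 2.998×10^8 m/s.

d ≈ 3.04 mm

β = √(1 − 1/γ²) = √(1 − 1/1.90²) = 0.85029
Dilated lifetime: Δt = γτ₀ = 1.90 × 6.27 ps = 11.913 ps
d = vΔt = 0.85029c × 11.913 ps = 2.5492×10^8 m/s × 1.1913×10^-11 s = 3.04 mm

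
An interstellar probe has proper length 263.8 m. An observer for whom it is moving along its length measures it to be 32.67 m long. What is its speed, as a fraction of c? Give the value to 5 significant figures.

β ≈ 0.99230

γ = L₀/L = 263.8/32.67 = 8.074686
β = √(1 − 1/γ²) = 0.99230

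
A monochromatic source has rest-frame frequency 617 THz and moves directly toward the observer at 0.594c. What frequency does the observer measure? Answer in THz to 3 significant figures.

f_obs ≈ 1220 THz

Relativistic Doppler: f_obs = f_src √((1+β)/(1−β))
= 617 × √(1.5940/0.40600) = 617 × 1.9814 = 1220 THz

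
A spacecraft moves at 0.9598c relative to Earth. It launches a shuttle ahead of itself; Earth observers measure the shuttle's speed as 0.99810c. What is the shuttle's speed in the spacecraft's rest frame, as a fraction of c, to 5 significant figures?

u' ≈ 0.91139c

Inverse velocity addition: u' = (u − v)/(1 − uv/c²)
= (0.99810 − 0.9598)/(1 − 0.99810×0.9598) = 0.038300/0.04202362 = 0.91139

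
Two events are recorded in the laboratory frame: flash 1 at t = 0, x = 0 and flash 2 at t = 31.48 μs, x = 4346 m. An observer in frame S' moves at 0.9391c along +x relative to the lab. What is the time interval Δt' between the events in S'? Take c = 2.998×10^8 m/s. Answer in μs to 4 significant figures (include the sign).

Δt' ≈ 51.99 μs

γ = 1/√(1 − 0.9391²) = 2.90999
Δt' = γ(Δt − vΔx/c²) = 2.90999 × (31.48 μs − 0.9391×4346 m / (2.998×10^8 m/s))
= 2.90999 × (17.8665 μs) = 51.99 μs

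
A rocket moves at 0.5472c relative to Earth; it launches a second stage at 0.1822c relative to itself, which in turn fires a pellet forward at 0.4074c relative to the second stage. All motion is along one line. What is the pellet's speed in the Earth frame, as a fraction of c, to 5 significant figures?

Compose boost 2: (0.1822 + 0.5472)/(1 + 0.1822×0.5472) = 0.72940/1.099700 = 0.6632719
Compose boost 3: (0.4074 + 0.6632719)/(1 + 0.4074×0.6632719) = 1.070672/1.270217 = 0.84290

u ≈ 0.84290c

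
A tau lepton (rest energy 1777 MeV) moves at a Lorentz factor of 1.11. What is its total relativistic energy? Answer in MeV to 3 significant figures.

γ = 1.11 (given)
E = γm₀c² = 1.11 × 1777 MeV = 1970 MeV

E ≈ 1970 MeV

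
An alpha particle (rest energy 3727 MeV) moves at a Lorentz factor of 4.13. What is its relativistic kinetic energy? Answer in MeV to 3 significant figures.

γ = 4.13 (given)
K = (γ − 1)m₀c² = (4.13 − 1) × 3727 MeV = 3.1300 × 3727 MeV = 11700 MeV

K ≈ 11700 MeV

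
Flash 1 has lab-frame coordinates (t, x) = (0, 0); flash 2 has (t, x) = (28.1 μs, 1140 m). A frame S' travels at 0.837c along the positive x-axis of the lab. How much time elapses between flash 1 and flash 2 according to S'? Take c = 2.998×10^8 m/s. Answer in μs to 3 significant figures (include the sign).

Δt' ≈ 45.5 μs

γ = 1/√(1 − 0.837²) = 1.8275
Δt' = γ(Δt − vΔx/c²) = 1.8275 × (28.1 μs − 0.837×1140 m / (2.998×10^8 m/s))
= 1.8275 × (24.917 μs) = 45.5 μs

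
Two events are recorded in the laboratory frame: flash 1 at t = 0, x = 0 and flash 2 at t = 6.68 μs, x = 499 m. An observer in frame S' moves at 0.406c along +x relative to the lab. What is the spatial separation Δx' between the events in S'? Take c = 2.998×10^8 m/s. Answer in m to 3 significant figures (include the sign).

Δx' ≈ -344 m

γ = 1/√(1 − 0.406²) = 1.0942
Δx' = γ(Δx − vΔt) = 1.0942 × (499 m − 0.406×(2.998×10^8 m/s)×6.68×10^-6 s)
= 1.0942 × (-314.08 m) = -344 m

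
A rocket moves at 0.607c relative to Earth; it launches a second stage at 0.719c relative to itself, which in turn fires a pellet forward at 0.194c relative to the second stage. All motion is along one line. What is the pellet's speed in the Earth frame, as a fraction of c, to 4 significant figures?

u ≈ 0.9474c

Compose boost 2: (0.719 + 0.607)/(1 + 0.719×0.607) = 1.326/1.43643 = 0.923120
Compose boost 3: (0.194 + 0.923120)/(1 + 0.194×0.923120) = 1.11712/1.17909 = 0.9474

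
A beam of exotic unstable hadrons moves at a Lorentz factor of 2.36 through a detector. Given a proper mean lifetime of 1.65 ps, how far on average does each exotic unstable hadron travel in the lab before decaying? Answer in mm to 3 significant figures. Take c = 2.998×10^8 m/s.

d ≈ 1.06 mm

β = √(1 − 1/γ²) = √(1 − 1/2.36²) = 0.90579
Dilated lifetime: Δt = γτ₀ = 2.36 × 1.65 ps = 3.8940 ps
d = vΔt = 0.90579c × 3.8940 ps = 2.7156×10^8 m/s × 3.8940×10^-12 s = 1.06 mm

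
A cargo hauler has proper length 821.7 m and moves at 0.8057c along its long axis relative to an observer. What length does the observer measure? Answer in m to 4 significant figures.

L ≈ 486.7 m

γ = 1/√(1 − 0.8057²) = 1.68827
Length contraction: L = L₀/γ = 821.7/1.68827 = 486.7 m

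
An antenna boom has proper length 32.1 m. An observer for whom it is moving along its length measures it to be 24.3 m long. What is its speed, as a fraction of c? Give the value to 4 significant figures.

γ = L₀/L = 32.1/24.3 = 1.32099
β = √(1 − 1/γ²) = 0.6534

β ≈ 0.6534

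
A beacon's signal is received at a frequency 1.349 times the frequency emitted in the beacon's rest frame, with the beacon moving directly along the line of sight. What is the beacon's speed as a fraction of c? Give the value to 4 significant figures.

f_obs/f_src = √((1+β)/(1−β)) = 1.349  ⇒  (1+β)/(1−β) = 1.81980
β = |1 − D²|/(1 + D²) = |1 − 1.81980|/(1 + 1.81980) = 0.2907

β ≈ 0.2907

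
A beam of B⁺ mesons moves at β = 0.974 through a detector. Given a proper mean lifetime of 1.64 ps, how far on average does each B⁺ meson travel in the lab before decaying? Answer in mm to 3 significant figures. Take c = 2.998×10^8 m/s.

d ≈ 2.11 mm

γ = 1/√(1 − 0.974²) = 4.4141
Dilated lifetime: Δt = γτ₀ = 4.4141 × 1.64 ps = 7.2391 ps
d = vΔt = 0.974c × 7.2391 ps = 2.9201×10^8 m/s × 7.2391×10^-12 s = 2.11 mm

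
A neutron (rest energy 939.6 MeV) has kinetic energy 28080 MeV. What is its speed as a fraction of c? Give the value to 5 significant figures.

γ = 1 + K/(m₀c²) = 1 + 28080/939.6 = 30.88506
β = √(1 − 1/γ²) = 0.99948

β ≈ 0.99948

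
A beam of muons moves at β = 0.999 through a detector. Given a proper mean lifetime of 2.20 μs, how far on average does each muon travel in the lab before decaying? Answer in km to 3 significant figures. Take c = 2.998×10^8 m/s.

d ≈ 14.7 km

γ = 1/√(1 − 0.999²) = 22.366
Dilated lifetime: Δt = γτ₀ = 22.366 × 2.20 μs = 49.206 μs
d = vΔt = 0.999c × 49.206 μs = 2.9950×10^8 m/s × 4.9206×10^-5 s = 14.7 km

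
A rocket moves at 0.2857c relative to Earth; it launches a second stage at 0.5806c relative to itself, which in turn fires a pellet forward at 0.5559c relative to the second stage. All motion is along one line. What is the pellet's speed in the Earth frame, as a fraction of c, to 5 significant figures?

u ≈ 0.91924c

Compose boost 2: (0.5806 + 0.2857)/(1 + 0.5806×0.2857) = 0.86630/1.165877 = 0.7430455
Compose boost 3: (0.5559 + 0.7430455)/(1 + 0.5559×0.7430455) = 1.298946/1.413059 = 0.91924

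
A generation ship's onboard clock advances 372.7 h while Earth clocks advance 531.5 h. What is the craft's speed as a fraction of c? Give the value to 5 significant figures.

β ≈ 0.71294

γ = Δt/τ₀ = 531.5/372.7 = 1.426080
β = √(1 − 1/γ²) = √(1 − 1/1.426080²) = 0.71294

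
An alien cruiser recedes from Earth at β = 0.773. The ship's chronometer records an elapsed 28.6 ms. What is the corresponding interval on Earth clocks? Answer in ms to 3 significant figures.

γ = 1/√(1 − 0.773²) = 1.5763
Time dilation: Δt = γτ₀ = 1.5763 × 28.6 ms = 45.1 ms

Δt ≈ 45.1 ms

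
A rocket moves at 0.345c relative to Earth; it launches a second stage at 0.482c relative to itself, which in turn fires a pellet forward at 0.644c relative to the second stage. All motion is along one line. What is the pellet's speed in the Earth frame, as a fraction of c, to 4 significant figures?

u ≈ 0.9289c

Compose boost 2: (0.482 + 0.345)/(1 + 0.482×0.345) = 0.8270/1.16629 = 0.709086
Compose boost 3: (0.644 + 0.709086)/(1 + 0.644×0.709086) = 1.35309/1.45665 = 0.9289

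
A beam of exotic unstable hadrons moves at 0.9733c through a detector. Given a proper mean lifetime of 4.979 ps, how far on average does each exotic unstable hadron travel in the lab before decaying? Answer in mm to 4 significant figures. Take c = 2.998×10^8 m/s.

γ = 1/√(1 − 0.9733²) = 4.35660
Dilated lifetime: Δt = γτ₀ = 4.35660 × 4.979 ps = 21.6915 ps
d = vΔt = 0.9733c × 21.6915 ps = 2.91795×10^8 m/s × 2.16915×10^-11 s = 6.329 mm

d ≈ 6.329 mm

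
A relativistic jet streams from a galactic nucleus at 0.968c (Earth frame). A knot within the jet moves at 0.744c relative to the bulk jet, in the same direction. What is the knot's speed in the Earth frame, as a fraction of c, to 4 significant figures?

u ≈ 0.9952c

Relativistic velocity addition: u = (u' + v)/(1 + u'v/c²)
= (0.744 + 0.968)/(1 + 0.744×0.968) = 1.712/1.72019 = 0.9952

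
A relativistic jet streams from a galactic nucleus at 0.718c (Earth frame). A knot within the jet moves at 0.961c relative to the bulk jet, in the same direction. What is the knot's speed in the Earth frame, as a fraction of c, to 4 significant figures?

u ≈ 0.9935c

Relativistic velocity addition: u = (u' + v)/(1 + u'v/c²)
= (0.961 + 0.718)/(1 + 0.961×0.718) = 1.679/1.69000 = 0.9935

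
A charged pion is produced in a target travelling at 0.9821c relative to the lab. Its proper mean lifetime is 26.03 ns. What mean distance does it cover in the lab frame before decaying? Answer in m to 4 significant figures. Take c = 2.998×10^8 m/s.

γ = 1/√(1 − 0.9821²) = 5.30898
Dilated lifetime: Δt = γτ₀ = 5.30898 × 26.03 ns = 138.193 ns
d = vΔt = 0.9821c × 138.193 ns = 2.94434×10^8 m/s × 1.38193×10^-7 s = 40.69 m

d ≈ 40.69 m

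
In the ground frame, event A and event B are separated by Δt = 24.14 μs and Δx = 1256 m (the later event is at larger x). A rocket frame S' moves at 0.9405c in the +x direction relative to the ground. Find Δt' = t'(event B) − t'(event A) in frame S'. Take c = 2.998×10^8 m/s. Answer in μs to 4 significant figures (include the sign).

Δt' ≈ 59.45 μs

γ = 1/√(1 − 0.9405²) = 2.94296
Δt' = γ(Δt − vΔx/c²) = 2.94296 × (24.14 μs − 0.9405×1256 m / (2.998×10^8 m/s))
= 2.94296 × (20.1998 μs) = 59.45 μs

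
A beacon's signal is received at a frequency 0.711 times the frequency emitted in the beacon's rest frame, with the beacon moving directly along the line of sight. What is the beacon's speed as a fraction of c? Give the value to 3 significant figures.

f_obs/f_src = √((1−β)/(1+β)) = 0.711  ⇒  (1−β)/(1+β) = 0.50552
β = |1 − D²|/(1 + D²) = |1 − 0.50552|/(1 + 0.50552) = 0.328

β ≈ 0.328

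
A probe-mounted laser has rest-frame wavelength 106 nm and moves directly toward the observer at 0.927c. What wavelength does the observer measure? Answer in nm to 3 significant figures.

λ_obs ≈ 20.6 nm

Relativistic Doppler: λ_obs = λ_src √((1−β)/(1+β))
= 106 × √(0.073000/1.9270) = 106 × 0.19463 = 20.6 nm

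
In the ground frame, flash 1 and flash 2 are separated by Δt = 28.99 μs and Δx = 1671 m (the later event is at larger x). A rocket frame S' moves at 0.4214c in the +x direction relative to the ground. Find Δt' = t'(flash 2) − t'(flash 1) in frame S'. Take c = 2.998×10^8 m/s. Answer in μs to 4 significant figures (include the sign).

γ = 1/√(1 − 0.4214²) = 1.10269
Δt' = γ(Δt − vΔx/c²) = 1.10269 × (28.99 μs − 0.4214×1671 m / (2.998×10^8 m/s))
= 1.10269 × (26.6412 μs) = 29.38 μs

Δt' ≈ 29.38 μs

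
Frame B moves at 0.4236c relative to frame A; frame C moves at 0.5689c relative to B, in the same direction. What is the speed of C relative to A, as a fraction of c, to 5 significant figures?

u ≈ 0.79977c

Compose boost 2: (0.5689 + 0.4236)/(1 + 0.5689×0.4236) = 0.99250/1.240986 = 0.79977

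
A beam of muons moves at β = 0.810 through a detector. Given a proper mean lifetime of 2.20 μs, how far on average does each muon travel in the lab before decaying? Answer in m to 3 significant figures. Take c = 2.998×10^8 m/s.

γ = 1/√(1 − 0.810²) = 1.7052
Dilated lifetime: Δt = γτ₀ = 1.7052 × 2.20 μs = 3.7515 μs
d = vΔt = 0.810c × 3.7515 μs = 2.4284×10^8 m/s × 3.7515×10^-6 s = 911 m

d ≈ 911 m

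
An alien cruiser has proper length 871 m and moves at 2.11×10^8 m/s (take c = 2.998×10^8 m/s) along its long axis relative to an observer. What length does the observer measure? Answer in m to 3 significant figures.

β = v/c = 2.11×10^8 / 2.998×10^8 = 0.70380
γ = 1/√(1 − 0.70380²) = 1.4077
Length contraction: L = L₀/γ = 871/1.4077 = 619 m

L ≈ 619 m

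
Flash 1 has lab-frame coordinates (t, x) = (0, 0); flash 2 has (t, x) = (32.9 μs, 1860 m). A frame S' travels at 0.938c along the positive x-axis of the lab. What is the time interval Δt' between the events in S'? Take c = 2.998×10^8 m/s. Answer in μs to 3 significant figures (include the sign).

Δt' ≈ 78.1 μs

γ = 1/√(1 − 0.938²) = 2.8849
Δt' = γ(Δt − vΔx/c²) = 2.8849 × (32.9 μs − 0.938×1860 m / (2.998×10^8 m/s))
= 2.8849 × (27.081 μs) = 78.1 μs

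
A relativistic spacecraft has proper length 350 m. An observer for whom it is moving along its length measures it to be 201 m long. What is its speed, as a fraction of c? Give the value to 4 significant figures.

γ = L₀/L = 350/201 = 1.74129
β = √(1 − 1/γ²) = 0.8187

β ≈ 0.8187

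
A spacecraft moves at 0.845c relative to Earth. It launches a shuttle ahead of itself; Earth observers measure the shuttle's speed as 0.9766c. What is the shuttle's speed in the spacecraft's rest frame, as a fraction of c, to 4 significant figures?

Inverse velocity addition: u' = (u − v)/(1 − uv/c²)
= (0.9766 − 0.845)/(1 − 0.9766×0.845) = 0.1316/0.174773 = 0.7530

u' ≈ 0.7530c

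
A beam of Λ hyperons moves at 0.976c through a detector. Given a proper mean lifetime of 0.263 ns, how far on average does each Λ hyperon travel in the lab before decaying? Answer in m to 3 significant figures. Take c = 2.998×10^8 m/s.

γ = 1/√(1 − 0.976²) = 4.5920
Dilated lifetime: Δt = γτ₀ = 4.5920 × 0.263 ns = 1.2077 ns
d = vΔt = 0.976c × 1.2077 ns = 2.9260×10^8 m/s × 1.2077×10^-9 s = 0.353 m

d ≈ 0.353 m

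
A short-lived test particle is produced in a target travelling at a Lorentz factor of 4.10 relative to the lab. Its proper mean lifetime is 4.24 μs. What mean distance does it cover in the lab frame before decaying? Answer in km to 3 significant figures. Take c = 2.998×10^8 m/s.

β = √(1 − 1/γ²) = √(1 − 1/4.10²) = 0.96980
Dilated lifetime: Δt = γτ₀ = 4.10 × 4.24 μs = 17.384 μs
d = vΔt = 0.96980c × 17.384 μs = 2.9075×10^8 m/s × 1.7384×10^-5 s = 5.05 km

d ≈ 5.05 km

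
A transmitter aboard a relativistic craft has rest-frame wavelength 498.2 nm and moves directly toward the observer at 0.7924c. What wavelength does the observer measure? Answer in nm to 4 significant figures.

Relativistic Doppler: λ_obs = λ_src √((1−β)/(1+β))
= 498.2 × √(0.207600/1.79240) = 498.2 × 0.340327 = 169.6 nm

λ_obs ≈ 169.6 nm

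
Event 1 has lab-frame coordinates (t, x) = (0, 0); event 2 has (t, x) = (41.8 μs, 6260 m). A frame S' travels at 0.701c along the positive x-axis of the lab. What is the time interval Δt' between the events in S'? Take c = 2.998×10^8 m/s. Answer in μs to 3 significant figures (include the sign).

Δt' ≈ 38.1 μs

γ = 1/√(1 − 0.701²) = 1.4022
Δt' = γ(Δt − vΔx/c²) = 1.4022 × (41.8 μs − 0.701×6260 m / (2.998×10^8 m/s))
= 1.4022 × (27.163 μs) = 38.1 μs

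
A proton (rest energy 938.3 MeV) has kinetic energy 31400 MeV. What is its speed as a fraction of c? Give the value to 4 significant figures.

β ≈ 0.9996

γ = 1 + K/(m₀c²) = 1 + 31400/938.3 = 34.4648
β = √(1 − 1/γ²) = 0.9996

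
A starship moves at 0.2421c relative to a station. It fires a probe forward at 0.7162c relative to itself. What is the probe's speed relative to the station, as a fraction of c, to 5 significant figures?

Relativistic velocity addition: u = (u' + v)/(1 + u'v/c²)
= (0.7162 + 0.2421)/(1 + 0.7162×0.2421) = 0.95830/1.173392 = 0.81669

u ≈ 0.81669c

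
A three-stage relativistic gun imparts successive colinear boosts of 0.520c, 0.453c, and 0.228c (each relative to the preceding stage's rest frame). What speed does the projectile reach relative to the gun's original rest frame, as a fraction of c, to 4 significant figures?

Compose boost 2: (0.453 + 0.520)/(1 + 0.453×0.520) = 0.9730/1.23556 = 0.787497
Compose boost 3: (0.228 + 0.787497)/(1 + 0.228×0.787497) = 1.01550/1.17955 = 0.8609

u ≈ 0.8609c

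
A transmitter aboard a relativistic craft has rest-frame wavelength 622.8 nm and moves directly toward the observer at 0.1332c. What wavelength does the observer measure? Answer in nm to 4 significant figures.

Relativistic Doppler: λ_obs = λ_src √((1−β)/(1+β))
= 622.8 × √(0.866800/1.13320) = 622.8 × 0.874593 = 544.7 nm

λ_obs ≈ 544.7 nm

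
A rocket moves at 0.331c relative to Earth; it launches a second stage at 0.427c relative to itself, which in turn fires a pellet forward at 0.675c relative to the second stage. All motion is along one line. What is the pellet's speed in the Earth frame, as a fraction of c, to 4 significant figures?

u ≈ 0.9246c

Compose boost 2: (0.427 + 0.331)/(1 + 0.427×0.331) = 0.7580/1.14134 = 0.664133
Compose boost 3: (0.675 + 0.664133)/(1 + 0.675×0.664133) = 1.33913/1.44829 = 0.9246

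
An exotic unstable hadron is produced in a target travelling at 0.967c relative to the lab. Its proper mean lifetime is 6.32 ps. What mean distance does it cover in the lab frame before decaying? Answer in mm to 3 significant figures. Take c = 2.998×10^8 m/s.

γ = 1/√(1 − 0.967²) = 3.9250
Dilated lifetime: Δt = γτ₀ = 3.9250 × 6.32 ps = 24.806 ps
d = vΔt = 0.967c × 24.806 ps = 2.8991×10^8 m/s × 2.4806×10^-11 s = 7.19 mm

d ≈ 7.19 mm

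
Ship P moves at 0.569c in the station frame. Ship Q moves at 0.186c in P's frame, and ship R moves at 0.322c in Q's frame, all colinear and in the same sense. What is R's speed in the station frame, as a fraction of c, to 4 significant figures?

u ≈ 0.8237c

Compose boost 2: (0.186 + 0.569)/(1 + 0.186×0.569) = 0.7550/1.10583 = 0.682743
Compose boost 3: (0.322 + 0.682743)/(1 + 0.322×0.682743) = 1.00474/1.21984 = 0.8237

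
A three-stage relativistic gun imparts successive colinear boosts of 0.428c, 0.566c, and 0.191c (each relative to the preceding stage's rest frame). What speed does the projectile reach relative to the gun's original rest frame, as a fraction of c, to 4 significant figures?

u ≈ 0.8598c

Compose boost 2: (0.566 + 0.428)/(1 + 0.566×0.428) = 0.9940/1.24225 = 0.800162
Compose boost 3: (0.191 + 0.800162)/(1 + 0.191×0.800162) = 0.991162/1.15283 = 0.8598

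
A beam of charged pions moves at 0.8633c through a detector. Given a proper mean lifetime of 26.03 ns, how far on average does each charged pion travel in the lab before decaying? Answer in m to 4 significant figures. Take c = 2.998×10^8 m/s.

d ≈ 13.35 m

γ = 1/√(1 − 0.8633²) = 1.98141
Dilated lifetime: Δt = γτ₀ = 1.98141 × 26.03 ns = 51.5761 ns
d = vΔt = 0.8633c × 51.5761 ns = 2.58817×10^8 m/s × 5.15761×10^-8 s = 13.35 m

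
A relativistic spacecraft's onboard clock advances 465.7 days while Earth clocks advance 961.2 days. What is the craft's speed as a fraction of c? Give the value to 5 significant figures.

β ≈ 0.87479

γ = Δt/τ₀ = 961.2/465.7 = 2.063990
β = √(1 − 1/γ²) = √(1 − 1/2.063990²) = 0.87479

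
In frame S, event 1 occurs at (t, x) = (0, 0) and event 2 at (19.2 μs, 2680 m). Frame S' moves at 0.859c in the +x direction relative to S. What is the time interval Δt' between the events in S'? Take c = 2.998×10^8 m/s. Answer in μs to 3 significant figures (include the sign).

Δt' ≈ 22.5 μs

γ = 1/√(1 − 0.859²) = 1.9532
Δt' = γ(Δt − vΔx/c²) = 1.9532 × (19.2 μs − 0.859×2680 m / (2.998×10^8 m/s))
= 1.9532 × (11.521 μs) = 22.5 μs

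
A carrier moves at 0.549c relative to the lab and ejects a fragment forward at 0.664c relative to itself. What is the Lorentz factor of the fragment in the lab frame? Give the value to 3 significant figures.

γ ≈ 2.18

u_lab = (0.664 + 0.549)/(1 + 0.664×0.549) = 1.213/1.36454 = 0.888947
γ = 1/√(1 − 0.888947²) = 2.18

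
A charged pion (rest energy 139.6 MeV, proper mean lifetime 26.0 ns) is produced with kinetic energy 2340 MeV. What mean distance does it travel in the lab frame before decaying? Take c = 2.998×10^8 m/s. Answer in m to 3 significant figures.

d ≈ 138 m

γ = 1 + K/(m₀c²) = 1 + 2340/139.6 = 17.762
β = √(1 − 1/γ²) = 0.99841
Dilated lifetime: γτ₀ = 17.762 × 26.0 ns = 461.82 ns
d = βc·γτ₀ = 0.99841 × (2.998×10^8 m/s) × 4.6182×10^-7 s = 138 m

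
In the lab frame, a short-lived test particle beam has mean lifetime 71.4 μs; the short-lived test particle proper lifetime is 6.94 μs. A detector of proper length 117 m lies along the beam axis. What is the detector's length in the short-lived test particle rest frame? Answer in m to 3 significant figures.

L ≈ 11.4 m

Time dilation ⇒ γ = Δt/τ₀ = 71.4/6.94 = 10.288
Length contraction: L = L₀/γ = 117/10.288 = 11.4 m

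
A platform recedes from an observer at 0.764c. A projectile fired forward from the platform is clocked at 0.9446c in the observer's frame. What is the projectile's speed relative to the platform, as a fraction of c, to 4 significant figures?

u' ≈ 0.6489c

Inverse velocity addition: u' = (u − v)/(1 − uv/c²)
= (0.9446 − 0.764)/(1 − 0.9446×0.764) = 0.1806/0.278326 = 0.6489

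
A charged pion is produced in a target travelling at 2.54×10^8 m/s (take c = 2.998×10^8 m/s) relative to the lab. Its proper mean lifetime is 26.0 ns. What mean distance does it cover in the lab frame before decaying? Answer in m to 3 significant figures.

β = v/c = 2.54×10^8 / 2.998×10^8 = 0.84723
γ = 1/√(1 − 0.84723²) = 1.8824
Dilated lifetime: Δt = γτ₀ = 1.8824 × 26.0 ns = 48.944 ns
d = vΔt = 0.84723c × 48.944 ns = 2.5400×10^8 m/s × 4.8944×10^-8 s = 12.4 m

d ≈ 12.4 m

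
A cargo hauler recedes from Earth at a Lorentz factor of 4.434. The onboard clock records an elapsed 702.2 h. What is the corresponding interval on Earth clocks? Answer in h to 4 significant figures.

Δt ≈ 3114 h

γ = 4.434 (given)
Time dilation: Δt = γτ₀ = 4.434 × 702.2 h = 3114 h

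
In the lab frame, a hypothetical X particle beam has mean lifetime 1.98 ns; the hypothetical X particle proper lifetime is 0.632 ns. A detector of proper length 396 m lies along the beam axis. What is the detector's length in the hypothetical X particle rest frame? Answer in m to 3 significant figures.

Time dilation ⇒ γ = Δt/τ₀ = 1.98/0.632 = 3.1329
Length contraction: L = L₀/γ = 396/3.1329 = 126 m

L ≈ 126 m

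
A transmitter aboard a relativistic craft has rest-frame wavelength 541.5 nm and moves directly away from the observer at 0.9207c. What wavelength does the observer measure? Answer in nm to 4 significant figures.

Relativistic Doppler: λ_obs = λ_src √((1+β)/(1−β))
= 541.5 × √(1.92070/0.0793000) = 541.5 × 4.92145 = 2665 nm

λ_obs ≈ 2665 nm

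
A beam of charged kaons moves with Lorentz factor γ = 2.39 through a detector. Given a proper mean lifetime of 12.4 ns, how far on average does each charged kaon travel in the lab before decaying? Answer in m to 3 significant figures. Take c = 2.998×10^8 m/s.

β = √(1 − 1/γ²) = √(1 − 1/2.39²) = 0.90826
Dilated lifetime: Δt = γτ₀ = 2.39 × 12.4 ns = 29.636 ns
d = vΔt = 0.90826c × 29.636 ns = 2.7230×10^8 m/s × 2.9636×10^-8 s = 8.07 m

d ≈ 8.07 m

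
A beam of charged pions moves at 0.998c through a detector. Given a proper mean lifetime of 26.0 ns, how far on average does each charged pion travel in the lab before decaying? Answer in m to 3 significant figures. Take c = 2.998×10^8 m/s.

d ≈ 123 m

γ = 1/√(1 − 0.998²) = 15.819
Dilated lifetime: Δt = γτ₀ = 15.819 × 26.0 ns = 411.30 ns
d = vΔt = 0.998c × 411.30 ns = 2.9920×10^8 m/s × 4.1130×10^-7 s = 123 m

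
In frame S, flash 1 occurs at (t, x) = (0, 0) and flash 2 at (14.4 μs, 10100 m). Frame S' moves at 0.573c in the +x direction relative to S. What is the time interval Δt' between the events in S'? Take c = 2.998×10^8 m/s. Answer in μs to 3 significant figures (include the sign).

Δt' ≈ -5.98 μs

γ = 1/√(1 − 0.573²) = 1.2202
Δt' = γ(Δt − vΔx/c²) = 1.2202 × (14.4 μs − 0.573×10100 m / (2.998×10^8 m/s))
= 1.2202 × (-4.9039 μs) = -5.98 μs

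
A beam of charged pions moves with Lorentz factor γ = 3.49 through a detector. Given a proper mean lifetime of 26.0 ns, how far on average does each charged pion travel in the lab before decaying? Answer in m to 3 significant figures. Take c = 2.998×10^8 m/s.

β = √(1 − 1/γ²) = √(1 − 1/3.49²) = 0.95807
Dilated lifetime: Δt = γτ₀ = 3.49 × 26.0 ns = 90.740 ns
d = vΔt = 0.95807c × 90.740 ns = 2.8723×10^8 m/s × 9.0740×10^-8 s = 26.1 m

d ≈ 26.1 m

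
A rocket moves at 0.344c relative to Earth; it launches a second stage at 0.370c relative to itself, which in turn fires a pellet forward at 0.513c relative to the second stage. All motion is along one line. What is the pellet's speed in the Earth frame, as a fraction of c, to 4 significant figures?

u ≈ 0.8652c

Compose boost 2: (0.370 + 0.344)/(1 + 0.370×0.344) = 0.7140/1.12728 = 0.633383
Compose boost 3: (0.513 + 0.633383)/(1 + 0.513×0.633383) = 1.14638/1.32493 = 0.8652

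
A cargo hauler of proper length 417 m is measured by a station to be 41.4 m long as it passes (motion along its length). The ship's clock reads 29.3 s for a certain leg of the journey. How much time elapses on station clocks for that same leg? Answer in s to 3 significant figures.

Δt ≈ 295 s

Length contraction ⇒ γ = L₀/L = 417/41.4 = 10.072
Time dilation: Δt = γτ₀ = 10.072 × 29.3 s = 295 s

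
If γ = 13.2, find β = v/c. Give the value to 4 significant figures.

β ≈ 0.9971

β = √(1 − 1/γ²) = √(1 − 1/13.2²) = √(0.994261) = 0.9971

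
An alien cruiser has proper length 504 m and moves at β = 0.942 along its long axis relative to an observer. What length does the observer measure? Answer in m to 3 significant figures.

γ = 1/√(1 − 0.942²) = 2.9796
Length contraction: L = L₀/γ = 504/2.9796 = 169 m

L ≈ 169 m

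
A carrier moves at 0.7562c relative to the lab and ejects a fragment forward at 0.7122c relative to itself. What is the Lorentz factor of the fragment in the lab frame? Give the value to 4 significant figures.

u_lab = (0.7122 + 0.7562)/(1 + 0.7122×0.7562) = 1.4684/1.538566 = 0.9543954
γ = 1/√(1 − 0.9543954²) = 3.350

γ ≈ 3.350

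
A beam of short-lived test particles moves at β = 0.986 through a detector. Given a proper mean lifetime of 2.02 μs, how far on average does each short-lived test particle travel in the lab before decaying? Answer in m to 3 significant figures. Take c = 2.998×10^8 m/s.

d ≈ 3580 m

γ = 1/√(1 − 0.986²) = 5.9972
Dilated lifetime: Δt = γτ₀ = 5.9972 × 2.02 μs = 12.114 μs
d = vΔt = 0.986c × 12.114 μs = 2.9560×10^8 m/s × 1.2114×10^-5 s = 3580 m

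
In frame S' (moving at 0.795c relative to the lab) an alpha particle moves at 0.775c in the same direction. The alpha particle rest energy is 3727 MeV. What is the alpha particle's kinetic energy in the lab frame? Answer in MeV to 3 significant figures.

u_lab = (0.775 + 0.795)/(1 + 0.775×0.795) = 0.971460
γ = 1/√(1 − 0.971460²) = 4.2158
K = (γ − 1)m₀c² = (4.2158 − 1) × 3727 = 3.2158 × 3727 = 12000 MeV

K ≈ 12000 MeV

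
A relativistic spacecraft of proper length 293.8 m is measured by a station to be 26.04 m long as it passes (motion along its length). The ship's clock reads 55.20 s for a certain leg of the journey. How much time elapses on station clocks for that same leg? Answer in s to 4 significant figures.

Length contraction ⇒ γ = L₀/L = 293.8/26.04 = 11.2826
Time dilation: Δt = γτ₀ = 11.2826 × 55.20 s = 622.8 s

Δt ≈ 622.8 s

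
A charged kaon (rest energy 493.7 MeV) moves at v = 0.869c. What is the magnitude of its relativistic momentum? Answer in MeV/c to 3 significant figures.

γ = 1/√(1 − 0.869²) = 2.0210
p = γβm₀c = 2.0210 × 0.869 × 493.7 MeV/c = 867 MeV/c

p ≈ 867 MeV/c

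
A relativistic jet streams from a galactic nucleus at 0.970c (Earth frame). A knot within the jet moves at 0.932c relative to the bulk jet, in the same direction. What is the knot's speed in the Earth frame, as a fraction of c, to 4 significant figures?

u ≈ 0.9989c

Relativistic velocity addition: u = (u' + v)/(1 + u'v/c²)
= (0.932 + 0.970)/(1 + 0.932×0.970) = 1.902/1.90404 = 0.9989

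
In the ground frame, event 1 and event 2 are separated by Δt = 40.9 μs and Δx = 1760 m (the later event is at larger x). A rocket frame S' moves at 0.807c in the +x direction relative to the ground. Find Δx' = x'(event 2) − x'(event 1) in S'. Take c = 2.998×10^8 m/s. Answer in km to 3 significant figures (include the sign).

γ = 1/√(1 − 0.807²) = 1.6933
Δx' = γ(Δx − vΔt) = 1.6933 × (1760 m − 0.807×(2.998×10^8 m/s)×40.9×10^-6 s)
= 1.6933 × (-8135.3 m) = -13.8 km

Δx' ≈ -13.8 km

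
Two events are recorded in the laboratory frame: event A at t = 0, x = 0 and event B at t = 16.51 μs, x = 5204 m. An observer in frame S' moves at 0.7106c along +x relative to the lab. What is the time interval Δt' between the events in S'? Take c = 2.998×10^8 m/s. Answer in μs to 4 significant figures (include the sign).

γ = 1/√(1 − 0.7106²) = 1.42127
Δt' = γ(Δt − vΔx/c²) = 1.42127 × (16.51 μs − 0.7106×5204 m / (2.998×10^8 m/s))
= 1.42127 × (4.17524 μs) = 5.934 μs

Δt' ≈ 5.934 μs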